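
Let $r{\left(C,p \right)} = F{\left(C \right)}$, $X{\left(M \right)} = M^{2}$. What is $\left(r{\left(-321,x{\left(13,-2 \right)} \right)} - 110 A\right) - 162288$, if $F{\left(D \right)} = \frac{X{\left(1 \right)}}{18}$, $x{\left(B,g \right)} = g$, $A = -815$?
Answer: $- \frac{1307483}{18} \approx -72638.0$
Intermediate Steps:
$F{\left(D \right)} = \frac{1}{18}$ ($F{\left(D \right)} = \frac{1^{2}}{18} = 1 \cdot \frac{1}{18} = \frac{1}{18}$)
$r{\left(C,p \right)} = \frac{1}{18}$
$\left(r{\left(-321,x{\left(13,-2 \right)} \right)} - 110 A\right) - 162288 = \left(\frac{1}{18} - -89650\right) - 162288 = \left(\frac{1}{18} + 89650\right) - 162288 = \frac{1613701}{18} - 162288 = - \frac{1307483}{18}$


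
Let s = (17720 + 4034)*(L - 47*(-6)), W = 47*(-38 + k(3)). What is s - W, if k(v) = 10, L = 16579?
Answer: 366795510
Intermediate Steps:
W = -1316 (W = 47*(-38 + 10) = 47*(-28) = -1316)
s = 366794194 (s = (17720 + 4034)*(16579 - 47*(-6)) = 21754*(16579 + 282) = 21754*16861 = 366794194)
s - W = 366794194 - 1*(-1316) = 366794194 + 1316 = 366795510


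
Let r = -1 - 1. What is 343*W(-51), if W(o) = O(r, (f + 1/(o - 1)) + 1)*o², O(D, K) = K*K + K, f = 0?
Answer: 4686427179/2704 ≈ 1.7331e+6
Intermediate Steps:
r = -2
O(D, K) = K + K² (O(D, K) = K² + K = K + K²)
W(o) = o²*(1 + 1/(-1 + o))*(2 + 1/(-1 + o)) (W(o) = (((0 + 1/(o - 1)) + 1)*(1 + ((0 + 1/(o - 1)) + 1)))*o² = (((0 + 1/(-1 + o)) + 1)*(1 + ((0 + 1/(-1 + o)) + 1)))*o² = ((1/(-1 + o) + 1)*(1 + (1/(-1 + o) + 1)))*o² = ((1 + 1/(-1 + o))*(1 + (1 + 1/(-1 + o))))*o² = ((1 + 1/(-1 + o))*(2 + 1/(-1 + o)))*o² = o²*(1 + 1/(-1 + o))*(2 + 1/(-1 + o)))
343*W(-51) = 343*((-51)³*(-1 + 2*(-51))/(-1 - 51)²) = 343*(-132651*(-1 - 102)/(-52)²) = 343*(-132651*1/2704*(-103)) = 343*(13663053/2704) = 4686427179/2704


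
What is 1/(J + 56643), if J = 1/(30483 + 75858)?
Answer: 106341/6023473264 ≈ 1.7654e-5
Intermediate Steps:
J = 1/106341 ≈ 9.4037e-6
1/(J + 56643) = 1/(1/106341 + 56643) = 1/(6023473264/106341) = 106341/6023473264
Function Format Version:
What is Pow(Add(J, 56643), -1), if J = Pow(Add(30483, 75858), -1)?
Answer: Rational(106341, 6023473264) ≈ 1.7654e-5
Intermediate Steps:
J = Rational(1, 106341) (J = Pow(106341, -1) = Rational(1, 106341) ≈ 9.4037e-6)
Pow(Add(J, 56643), -1) = Pow(Add(Rational(1, 106341), 56643), -1) = Pow(Rational(6023473264, 106341), -1) = Rational(106341, 6023473264)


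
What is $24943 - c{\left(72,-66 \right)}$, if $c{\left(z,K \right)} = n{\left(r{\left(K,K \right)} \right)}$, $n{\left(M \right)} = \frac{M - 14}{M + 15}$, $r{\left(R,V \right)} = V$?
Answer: $\frac{1272013}{51} \approx 24941.0$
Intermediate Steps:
$n{\left(M \right)} = \frac{-14 + M}{15 + M}$
$c{\left(z,K \right)} = \frac{-14 + K}{15 + K}$
$24943 - c{\left(72,-66 \right)} = 24943 - \frac{-14 - 66}{15 - 66} = 24943 - \frac{1}{-51} \left(-80\right) = 24943 - \left(- \frac{1}{51}\right) \left(-80\right) = 24943 - \frac{80}{51} = \frac{1272013}{51}$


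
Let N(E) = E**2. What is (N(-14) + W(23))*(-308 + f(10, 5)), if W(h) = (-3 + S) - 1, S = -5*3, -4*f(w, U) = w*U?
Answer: -113457/2 ≈ -56729.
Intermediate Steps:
f(w, U) = -U*w/4 (f(w, U) = -w*U/4 = -U*w/4)
S = -15
W(h) = -19 (W(h) = (-3 - 15) - 1 = -18 - 1 = -19)
(N(-14) + W(23))*(-308 + f(10, 5)) = ((-14)**2 - 19)*(-308 - 1/4*5*10) = (196 - 19)*(-308 - 25/2) = 177*(-641/2) = -113457/2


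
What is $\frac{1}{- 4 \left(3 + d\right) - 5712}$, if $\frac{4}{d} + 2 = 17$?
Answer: $- \frac{15}{85876} \approx -0.00017467$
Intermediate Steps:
$d = \frac{4}{15}$ ($d = \frac{4}{-2 + 17} = \frac{4}{15} \approx 0.26667$)
$\frac{1}{- 4 \left(3 + d\right) - 5712} = \frac{1}{- 4 \left(3 + \frac{4}{15}\right) - 5712} = \frac{1}{\left(-4\right) \frac{49}{15} - 5712} = \frac{1}{- \frac{196}{15} - 5712} = \frac{1}{- \frac{85876}{15}} = - \frac{15}{85876}$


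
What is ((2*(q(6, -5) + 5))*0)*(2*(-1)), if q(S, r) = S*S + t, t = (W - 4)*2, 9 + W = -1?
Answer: 0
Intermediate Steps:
W = -10 (W = -9 - 1 = -10)
t = -28 (t = (-10 - 4)*2 = -14*2 = -28)
q(S, r) = -28 + S**2 (q(S, r) = S*S - 28 = S**2 - 28 = -28 + S**2)
((2*(q(6, -5) + 5))*0)*(2*(-1)) = ((2*((-28 + 6**2) + 5))*0)*(2*(-1)) = ((2*((-28 + 36) + 5))*0)*(-2) = ((2*(8 + 5))*0)*(-2) = ((2*13)*0)*(-2) = (26*0)*(-2) = 0*(-2) = 0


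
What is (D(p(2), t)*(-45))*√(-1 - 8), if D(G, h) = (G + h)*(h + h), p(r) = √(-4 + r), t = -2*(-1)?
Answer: -1080*I + 540*√2 ≈ 763.68 - 1080.0*I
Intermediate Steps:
t = 2
D(G, h) = 2*h*(G + h) (D(G, h) = (G + h)*(2*h) = 2*h*(G + h))
(D(p(2), t)*(-45))*√(-1 - 8) = ((2*2*(√(-4 + 2) + 2))*(-45))*√(-1 - 8) = ((2*2*(√(-2) + 2))*(-45))*√(-9) = ((2*2*(I*√2 + 2))*(-45))*(3*I) = ((2*2*(2 + I*√2))*(-45))*(3*I) = ((8 + 4*I*√2)*(-45))*(3*I) = (-360 - 180*I*√2)*(3*I) = 3*I*(-360 - 180*I*√2)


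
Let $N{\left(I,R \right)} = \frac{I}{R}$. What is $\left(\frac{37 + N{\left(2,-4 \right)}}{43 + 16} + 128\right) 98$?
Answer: $\frac{743673}{59} \approx 12605.0$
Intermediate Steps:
$\left(\frac{37 + N{\left(2,-4 \right)}}{43 + 16} + 128\right) 98 = \left(\frac{37 + \frac{2}{-4}}{43 + 16} + 128\right) 98 = \left(\frac{37 + 2 \left(- \frac{1}{4}\right)}{59} + 128\right) 98 = \left(\left(37 - \frac{1}{2}\right) \frac{1}{59} + 128\right) 98 = \left(\frac{73}{2} \cdot \frac{1}{59} + 128\right) 98 = \left(\frac{73}{118} + 128\right) 98 = \frac{15177}{118} \cdot 98 = \frac{743673}{59}$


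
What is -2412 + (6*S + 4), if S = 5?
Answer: -2378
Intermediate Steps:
-2412 + (6*S + 4) = -2412 + (6*5 + 4) = -2412 + (30 + 4) = -2412 + 34 = -2378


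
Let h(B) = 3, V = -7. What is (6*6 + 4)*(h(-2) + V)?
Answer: -160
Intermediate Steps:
(6*6 + 4)*(h(-2) + V) = (6*6 + 4)*(3 - 7) = (36 + 4)*(-4) = 40*(-4) = -160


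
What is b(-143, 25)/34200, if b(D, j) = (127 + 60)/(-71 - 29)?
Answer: -187/3420000 ≈ -5.4678e-5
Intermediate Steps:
b(D, j) = -187/100 (b(D, j) = 187/(-100) = 187*(-1/100) = -187/100)
b(-143, 25)/34200 = -187/100/34200 = -187/100*1/34200 = -187/3420000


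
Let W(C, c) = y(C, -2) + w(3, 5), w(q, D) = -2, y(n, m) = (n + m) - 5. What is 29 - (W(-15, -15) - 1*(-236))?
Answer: -183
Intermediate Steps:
y(n, m) = -5 + m + n (y(n, m) = (m + n) - 5 = -5 + m + n)
W(C, c) = -9 + C (W(C, c) = (-5 - 2 + C) - 2 = (-7 + C) - 2 = -9 + C)
29 - (W(-15, -15) - 1*(-236)) = 29 - ((-9 - 15) - 1*(-236)) = 29 - (-24 + 236) = 29 - 1*212 = 29 - 212 = -183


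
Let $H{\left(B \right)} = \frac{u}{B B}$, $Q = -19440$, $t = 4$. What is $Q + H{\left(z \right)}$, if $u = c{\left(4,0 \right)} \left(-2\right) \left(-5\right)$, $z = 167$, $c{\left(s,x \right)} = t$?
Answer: $- \frac{542162120}{27889} \approx -19440.0$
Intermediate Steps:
$c{\left(s,x \right)} = 4$
$u = 40$ ($u = 4 \left(-2\right) \left(-5\right) = \left(-8\right) \left(-5\right) = 40$)
$H{\left(B \right)} = \frac{40}{B^{2}}$ ($H{\left(B \right)} = \frac{40}{B B} = \frac{40}{B^{2}}$)
$Q + H{\left(z \right)} = -19440 + \frac{40}{27889} = - \frac{542162120}{27889}$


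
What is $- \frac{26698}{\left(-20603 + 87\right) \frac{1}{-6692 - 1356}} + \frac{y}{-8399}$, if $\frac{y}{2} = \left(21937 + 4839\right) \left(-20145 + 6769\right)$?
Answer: $\frac{3222798108184}{43078471} \approx 74812.0$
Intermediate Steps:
$y = -716311552$ ($y = 2 \left(21937 + 4839\right) \left(-20145 + 6769\right) = 2 \cdot 26776 \left(-13376\right) = 2 \left(-358155776\right) = -716311552$)
$- \frac{26698}{\left(-20603 + 87\right) \frac{1}{-6692 - 1356}} + \frac{y}{-8399} = - \frac{26698}{\left(-20603 + 87\right) \frac{1}{-6692 - 1356}} - \frac{716311552}{-8399} = - \frac{26698}{\left(-20516\right) \frac{1}{-6692 - 1356}} - - \frac{716311552}{8399} = - \frac{26698}{\left(-20516\right) \frac{1}{-8048}} + \frac{716311552}{8399} = - \frac{26698}{\left(-20516\right) \left(- \frac{1}{8048}\right)} + \frac{716311552}{8399} = - \frac{26698}{\frac{5129}{2012}} + \frac{716311552}{8399} = \left(-26698\right) \frac{2012}{5129} + \frac{716311552}{8399} = - \frac{53716376}{5129} + \frac{716311552}{8399} = \frac{3222798108184}{43078471}$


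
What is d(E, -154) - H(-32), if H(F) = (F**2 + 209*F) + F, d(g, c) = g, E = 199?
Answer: 5895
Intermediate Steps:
H(F) = F**2 + 210*F
d(E, -154) - H(-32) = 199 - (-32)*(210 - 32) = 199 - (-32)*178 = 199 - 1*(-5696) = 199 + 5696 = 5895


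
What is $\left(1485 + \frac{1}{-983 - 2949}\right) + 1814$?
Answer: $\frac{12971667}{3932} \approx 3299.0$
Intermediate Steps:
$\left(1485 + \frac{1}{-983 - 2949}\right) + 1814 = \left(1485 + \frac{1}{-3932}\right) + 1814 = \left(1485 - \frac{1}{3932}\right) + 1814 = \frac{5839019}{3932} + 1814 = \frac{12971667}{3932}$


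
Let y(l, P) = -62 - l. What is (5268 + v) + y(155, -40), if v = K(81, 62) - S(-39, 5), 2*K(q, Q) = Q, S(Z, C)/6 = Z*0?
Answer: 5082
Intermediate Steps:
S(Z, C) = 0 (S(Z, C) = 6*(Z*0) = 6*0 = 0)
K(q, Q) = Q/2
v = 31 (v = (½)*62 - 1*0 = 31 + 0 = 31)
(5268 + v) + y(155, -40) = (5268 + 31) + (-62 - 1*155) = 5299 + (-62 - 155) = 5299 - 217 = 5082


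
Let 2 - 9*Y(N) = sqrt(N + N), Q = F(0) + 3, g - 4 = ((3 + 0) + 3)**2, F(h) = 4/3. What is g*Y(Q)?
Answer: 80/9 - 40*sqrt(78)/27 ≈ -4.1952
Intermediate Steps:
F(h) = 4/3 (F(h) = 4*(1/3) = 4/3)
g = 40 (g = 4 + ((3 + 0) + 3)**2 = 4 + (3 + 3)**2 = 4 + 6**2 = 4 + 36 = 40)
Q = 13/3 (Q = 4/3 + 3 = 13/3 ≈ 4.3333)
Y(N) = 2/9 - sqrt(2)*sqrt(N)/9 (Y(N) = 2/9 - sqrt(N + N)/9 = 2/9 - sqrt(2)*sqrt(N)/9)
g*Y(Q) = 40*(2/9 - sqrt(2)*sqrt(13/3)/9) = 40*(2/9 - sqrt(2)*sqrt(39)/3/9) = 40*(2/9 - sqrt(78)/27) = 80/9 - 40*sqrt(78)/27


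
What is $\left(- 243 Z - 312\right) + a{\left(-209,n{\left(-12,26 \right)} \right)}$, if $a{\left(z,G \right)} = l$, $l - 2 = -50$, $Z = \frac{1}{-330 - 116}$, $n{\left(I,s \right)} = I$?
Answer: $- \frac{160317}{446} \approx -359.46$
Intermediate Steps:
$Z = - \frac{1}{446}$ ($Z = \frac{1}{-446} = - \frac{1}{446} \approx -0.0022422$)
$l = -48$ ($l = 2 - 50 = -48$)
$a{\left(z,G \right)} = -48$
$\left(- 243 Z - 312\right) + a{\left(-209,n{\left(-12,26 \right)} \right)} = \left(\left(-243\right) \left(- \frac{1}{446}\right) - 312\right) - 48 = \left(\frac{243}{446} - 312\right) - 48 = - \frac{138909}{446} - 48 = - \frac{160317}{446}$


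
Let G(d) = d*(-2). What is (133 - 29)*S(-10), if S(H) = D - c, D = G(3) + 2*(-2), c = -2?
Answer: -832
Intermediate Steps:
G(d) = -2*d
D = -10 (D = -2*3 + 2*(-2) = -6 - 4 = -10)
S(H) = -8 (S(H) = -10 - 1*(-2) = -10 + 2 = -8)
(133 - 29)*S(-10) = (133 - 29)*(-8) = 104*(-8) = -832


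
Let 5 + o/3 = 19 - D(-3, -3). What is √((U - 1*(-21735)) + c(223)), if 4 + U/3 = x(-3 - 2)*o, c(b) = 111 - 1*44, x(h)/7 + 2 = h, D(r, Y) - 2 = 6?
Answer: 2*√4786 ≈ 138.36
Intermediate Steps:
D(r, Y) = 8 (D(r, Y) = 2 + 6 = 8)
o = 18 (o = -15 + 3*(19 - 1*8) = -15 + 3*(19 - 8) = -15 + 3*11 = -15 + 33 = 18)
x(h) = -14 + 7*h
c(b) = 67 (c(b) = 111 - 44 = 67)
U = -2658 (U = -12 + 3*((-14 + 7*(-3 - 2))*18) = -12 + 3*((-14 + 7*(-5))*18) = -12 + 3*((-14 - 35)*18) = -12 + 3*(-49*18) = -12 + 3*(-882) = -12 - 2646 = -2658)
√((U - 1*(-21735)) + c(223)) = √((-2658 - 1*(-21735)) + 67) = √((-2658 + 21735) + 67) = √(19077 + 67) = √19144 = 2*√4786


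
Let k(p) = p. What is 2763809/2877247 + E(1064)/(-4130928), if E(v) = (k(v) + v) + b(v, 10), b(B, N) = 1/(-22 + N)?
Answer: 136931681314879/142628402342592 ≈ 0.96006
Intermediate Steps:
E(v) = -1/12 + 2*v (E(v) = (v + v) + 1/(-22 + 10) = 2*v + 1/(-12) = 2*v - 1/12 = -1/12 + 2*v)
2763809/2877247 + E(1064)/(-4130928) = 2763809/2877247 + (-1/12 + 2*1064)/(-4130928) = 2763809*(1/2877247) + (-1/12 + 2128)*(-1/4130928) = 2763809/2877247 + (25535/12)*(-1/4130928) = 2763809/2877247 - 25535/49571136 = 136931681314879/142628402342592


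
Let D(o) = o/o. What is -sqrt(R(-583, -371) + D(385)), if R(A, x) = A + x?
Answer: -I*sqrt(953) ≈ -30.871*I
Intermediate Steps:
D(o) = 1
-sqrt(R(-583, -371) + D(385)) = -sqrt((-583 - 371) + 1) = -sqrt(-954 + 1) = -sqrt(-953) = -I*sqrt(953)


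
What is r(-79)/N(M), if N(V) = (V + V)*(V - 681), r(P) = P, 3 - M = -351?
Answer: 79/231516 ≈ 0.00034123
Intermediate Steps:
M = 354 (M = 3 - 1*(-351) = 3 + 351 = 354)
N(V) = 2*V*(-681 + V) (N(V) = (2*V)*(-681 + V) = 2*V*(-681 + V))
r(-79)/N(M) = -79*1/(708*(-681 + 354)) = -79/(2*354*(-327)) = -79/(-231516) = -79*(-1/231516) = 79/231516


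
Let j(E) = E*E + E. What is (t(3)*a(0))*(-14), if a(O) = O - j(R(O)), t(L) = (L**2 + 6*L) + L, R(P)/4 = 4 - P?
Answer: 114240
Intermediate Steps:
R(P) = 16 - 4*P (R(P) = 4*(4 - P) = 16 - 4*P)
j(E) = E + E**2 (j(E) = E**2 + E = E + E**2)
t(L) = L**2 + 7*L
a(O) = O - (16 - 4*O)*(17 - 4*O) (a(O) = O - (16 - 4*O)*(1 + (16 - 4*O)) = O - (16 - 4*O)*(17 - 4*O))
(t(3)*a(0))*(-14) = ((3*(7 + 3))*(-272 - 16*0**2 + 133*0))*(-14) = ((3*10)*(-272 - 16*0 + 0))*(-14) = (30*(-272 + 0 + 0))*(-14) = (30*(-272))*(-14) = -8160*(-14) = 114240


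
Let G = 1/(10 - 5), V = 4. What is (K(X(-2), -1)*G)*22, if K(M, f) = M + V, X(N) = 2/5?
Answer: 484/25 ≈ 19.360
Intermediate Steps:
X(N) = ⅖ (X(N) = 2*(⅕) = ⅖)
K(M, f) = 4 + M (K(M, f) = M + 4 = 4 + M)
G = ⅕ (G = 1/5 = ⅕ ≈ 0.20000)
(K(X(-2), -1)*G)*22 = ((4 + ⅖)*(⅕))*22 = ((22/5)*(⅕))*22 = (22/25)*22 = 484/25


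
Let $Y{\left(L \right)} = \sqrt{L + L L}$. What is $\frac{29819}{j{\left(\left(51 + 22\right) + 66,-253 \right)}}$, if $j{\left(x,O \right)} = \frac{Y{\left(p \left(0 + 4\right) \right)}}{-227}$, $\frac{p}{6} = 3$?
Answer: $- \frac{6768913 \sqrt{146}}{876} \approx -93367.0$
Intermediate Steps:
$p = 18$ ($p = 6 \cdot 3 = 18$)
$Y{\left(L \right)} = \sqrt{L + L^{2}}$
$j{\left(x,O \right)} = - \frac{6 \sqrt{146}}{227}$ ($j{\left(x,O \right)} = \frac{\sqrt{18 \left(0 + 4\right) \left(1 + 18 \left(0 + 4\right)\right)}}{-227} = \sqrt{18 \cdot 4 \left(1 + 18 \cdot 4\right)} \left(- \frac{1}{227}\right) = \sqrt{72 \left(1 + 72\right)} \left(- \frac{1}{227}\right) = \sqrt{72 \cdot 73} \left(- \frac{1}{227}\right) = \sqrt{5256} \left(- \frac{1}{227}\right) = 6 \sqrt{146} \left(- \frac{1}{227}\right) = - \frac{6 \sqrt{146}}{227}$)
$\frac{29819}{j{\left(\left(51 + 22\right) + 66,-253 \right)}} = \frac{29819}{\left(- \frac{6}{227}\right) \sqrt{146}} = 29819 \left(- \frac{227 \sqrt{146}}{876}\right) = - \frac{6768913 \sqrt{146}}{876}$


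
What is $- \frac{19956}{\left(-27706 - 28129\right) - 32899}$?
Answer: $\frac{3326}{14789} \approx 0.2249$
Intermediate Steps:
$- \frac{19956}{\left(-27706 - 28129\right) - 32899} = - \frac{19956}{-55835 - 32899} = - \frac{19956}{-88734} = \left(-19956\right) \left(- \frac{1}{88734}\right) = \frac{3326}{14789}$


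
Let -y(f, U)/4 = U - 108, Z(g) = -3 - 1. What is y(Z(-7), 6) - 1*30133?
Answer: -29725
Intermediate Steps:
Z(g) = -4
y(f, U) = 432 - 4*U (y(f, U) = -4*(U - 108) = -4*(-108 + U) = 432 - 4*U)
y(Z(-7), 6) - 1*30133 = (432 - 4*6) - 1*30133 = (432 - 24) - 30133 = 408 - 30133 = -29725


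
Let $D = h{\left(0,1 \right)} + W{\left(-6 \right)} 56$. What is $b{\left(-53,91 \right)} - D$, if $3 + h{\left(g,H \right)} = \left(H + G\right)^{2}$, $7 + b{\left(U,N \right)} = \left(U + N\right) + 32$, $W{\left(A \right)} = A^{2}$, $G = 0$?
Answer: $-1951$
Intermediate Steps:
$b{\left(U,N \right)} = 25 + N + U$ ($b{\left(U,N \right)} = -7 + \left(\left(U + N\right) + 32\right) = -7 + \left(\left(N + U\right) + 32\right) = -7 + \left(32 + N + U\right) = 25 + N + U$)
$h{\left(g,H \right)} = -3 + H^{2}$ ($h{\left(g,H \right)} = -3 + \left(H + 0\right)^{2} = -3 + H^{2}$)
$D = 2014$ ($D = \left(-3 + 1^{2}\right) + \left(-6\right)^{2} \cdot 56 = \left(-3 + 1\right) + 36 \cdot 56 = -2 + 2016 = 2014$)
$b{\left(-53,91 \right)} - D = \left(25 + 91 - 53\right) - 2014 = 63 - 2014 = -1951$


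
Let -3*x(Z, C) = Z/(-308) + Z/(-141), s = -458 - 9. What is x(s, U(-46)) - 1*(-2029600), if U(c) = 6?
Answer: 264424196717/130284 ≈ 2.0296e+6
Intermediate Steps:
s = -467
x(Z, C) = 449*Z/130284 (x(Z, C) = -(Z/(-308) + Z/(-141))/3 = -(Z*(-1/308) + Z*(-1/141))/3 = -(-Z/308 - Z/141)/3 = -(-449)*Z/130284 = 449*Z/130284)
x(s, U(-46)) - 1*(-2029600) = (449/130284)*(-467) - 1*(-2029600) = -209683/130284 + 2029600 = 264424196717/130284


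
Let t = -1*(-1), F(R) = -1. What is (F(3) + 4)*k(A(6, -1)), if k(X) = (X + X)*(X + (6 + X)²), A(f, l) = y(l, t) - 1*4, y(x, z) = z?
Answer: -108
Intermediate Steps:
t = 1
A(f, l) = -3 (A(f, l) = 1 - 1*4 = 1 - 4 = -3)
k(X) = 2*X*(X + (6 + X)²) (k(X) = (2*X)*(X + (6 + X)²) = 2*X*(X + (6 + X)²))
(F(3) + 4)*k(A(6, -1)) = (-1 + 4)*(2*(-3)*(-3 + (6 - 3)²)) = 3*(2*(-3)*(-3 + 3²)) = 3*(2*(-3)*(-3 + 9)) = 3*(2*(-3)*6) = 3*(-36) = -108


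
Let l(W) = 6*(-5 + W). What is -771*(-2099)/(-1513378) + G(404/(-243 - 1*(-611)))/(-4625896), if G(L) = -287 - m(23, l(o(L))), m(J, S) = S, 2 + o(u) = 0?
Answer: -3742925435087/3500364618344 ≈ -1.0693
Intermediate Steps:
o(u) = -2 (o(u) = -2 + 0 = -2)
l(W) = -30 + 6*W
G(L) = -245 (G(L) = -287 - (-30 + 6*(-2)) = -287 - (-30 - 12) = -287 - 1*(-42) = -287 + 42 = -245)
-771*(-2099)/(-1513378) + G(404/(-243 - 1*(-611)))/(-4625896) = -771*(-2099)/(-1513378) - 245/(-4625896) = 1618329*(-1/1513378) - 245*(-1/4625896) = -1618329/1513378 + 245/4625896 = -3742925435087/3500364618344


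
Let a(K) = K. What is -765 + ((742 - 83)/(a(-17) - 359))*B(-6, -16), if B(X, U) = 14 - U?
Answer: -153705/188 ≈ -817.58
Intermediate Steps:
-765 + ((742 - 83)/(a(-17) - 359))*B(-6, -16) = -765 + ((742 - 83)/(-17 - 359))*(14 - 1*(-16)) = -765 + (659/(-376))*(14 + 16) = -765 + (659*(-1/376))*30 = -765 - 659/376*30 = -765 - 9885/188 = -153705/188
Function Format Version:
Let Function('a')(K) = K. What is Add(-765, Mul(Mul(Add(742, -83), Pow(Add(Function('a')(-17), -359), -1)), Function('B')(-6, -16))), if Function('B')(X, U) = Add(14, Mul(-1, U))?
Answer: Rational(-153705, 188) ≈ -817.58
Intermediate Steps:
Add(-765, Mul(Mul(Add(742, -83), Pow(Add(Function('a')(-17), -359), -1)), Function('B')(-6, -16))) = Add(-765, Mul(Mul(Add(742, -83), Pow(Add(-17, -359), -1)), Add(14, Mul(-1, -16)))) = Add(-765, Mul(Mul(659, Pow(-376, -1)), Add(14, 16))) = Add(-765, Mul(Mul(659, Rational(-1, 376)), 30)) = Add(-765, Mul(Rational(-659, 376), 30)) = Add(-765, Rational(-9885, 188)) = Rational(-153705, 188)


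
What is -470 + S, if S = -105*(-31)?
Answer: 2785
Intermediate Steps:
S = 3255
-470 + S = -470 + 3255 = 2785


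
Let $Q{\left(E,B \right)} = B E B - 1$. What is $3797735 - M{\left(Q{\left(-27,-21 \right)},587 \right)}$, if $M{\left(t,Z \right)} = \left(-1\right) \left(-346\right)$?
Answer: $3797389$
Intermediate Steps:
$Q{\left(E,B \right)} = -1 + E B^{2}$ ($Q{\left(E,B \right)} = E B^{2} - 1 = -1 + E B^{2}$)
$M{\left(t,Z \right)} = 346$
$3797735 - M{\left(Q{\left(-27,-21 \right)},587 \right)} = 3797735 - 346 = 3797389$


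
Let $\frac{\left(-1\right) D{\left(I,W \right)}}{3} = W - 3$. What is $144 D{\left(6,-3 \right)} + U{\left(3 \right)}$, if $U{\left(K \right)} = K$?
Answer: $2595$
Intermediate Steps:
$D{\left(I,W \right)} = 9 - 3 W$ ($D{\left(I,W \right)} = - 3 \left(W - 3\right) = - 3 \left(-3 + W\right) = 9 - 3 W$)
$144 D{\left(6,-3 \right)} + U{\left(3 \right)} = 144 \left(9 - -9\right) + 3 = 144 \left(9 + 9\right) + 3 = 144 \cdot 18 + 3 = 2592 + 3 = 2595$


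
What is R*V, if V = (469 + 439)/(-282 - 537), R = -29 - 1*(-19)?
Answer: 9080/819 ≈ 11.087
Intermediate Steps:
R = -10 (R = -29 + 19 = -10)
V = -908/819 (V = 908/(-819) = 908*(-1/819) = -908/819 ≈ -1.1087)
R*V = -10*(-908/819) = 9080/819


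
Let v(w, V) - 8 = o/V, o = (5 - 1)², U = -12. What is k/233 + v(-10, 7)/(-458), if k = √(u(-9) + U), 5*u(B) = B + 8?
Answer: -36/1603 + I*√305/1165 ≈ -0.022458 + 0.014991*I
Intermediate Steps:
u(B) = 8/5 + B/5 (u(B) = (B + 8)/5 = (8 + B)/5 = 8/5 + B/5)
o = 16 (o = 4² = 16)
k = I*√305/5 (k = √((8/5 + (⅕)*(-9)) - 12) = √((8/5 - 9/5) - 12) = √(-⅕ - 12) = √(-61/5) = I*√305/5 ≈ 3.4929*I)
v(w, V) = 8 + 16/V
k/233 + v(-10, 7)/(-458) = (I*√305/5)/233 + (8 + 16/7)/(-458) = (I*√305/5)*(1/233) + (8 + 16*(⅐))*(-1/458) = I*√305/1165 + (8 + 16/7)*(-1/458) = I*√305/1165 + (72/7)*(-1/458) = I*√305/1165 - 36/1603 = -36/1603 + I*√305/1165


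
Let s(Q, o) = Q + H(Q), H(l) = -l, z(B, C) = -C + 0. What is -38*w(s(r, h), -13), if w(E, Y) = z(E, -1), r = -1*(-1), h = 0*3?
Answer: -38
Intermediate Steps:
h = 0
z(B, C) = -C
r = 1
s(Q, o) = 0 (s(Q, o) = Q - Q = 0)
w(E, Y) = 1 (w(E, Y) = -1*(-1) = 1)
-38*w(s(r, h), -13) = -38*1 = -38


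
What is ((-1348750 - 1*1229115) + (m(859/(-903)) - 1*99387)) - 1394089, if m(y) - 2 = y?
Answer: -3676419976/903 ≈ -4.0713e+6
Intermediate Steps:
m(y) = 2 + y
((-1348750 - 1*1229115) + (m(859/(-903)) - 1*99387)) - 1394089 = ((-1348750 - 1*1229115) + ((2 + 859/(-903)) - 1*99387)) - 1394089 = ((-1348750 - 1229115) + ((2 + 859*(-1/903)) - 99387)) - 1394089 = (-2577865 + ((2 - 859/903) - 99387)) - 1394089 = (-2577865 + (947/903 - 99387)) - 1394089 = (-2577865 - 89745514/903) - 1394089 = -2417557609/903 - 1394089 = -3676419976/903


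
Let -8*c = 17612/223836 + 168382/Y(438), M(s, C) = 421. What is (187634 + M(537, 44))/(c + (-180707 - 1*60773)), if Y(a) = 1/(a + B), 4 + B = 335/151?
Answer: -363206590056/18199244686261 ≈ -0.019957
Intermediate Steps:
B = -269/151 (B = -4 + 335/151 = -269/151 ≈ -1.7815)
Y(a) = 1/(-269/151 + a) (Y(a) = 1/(a - 269/151) = 1/(-269/151 + a))
c = -620649885000575/67598472 (c = -(17612/223836 + 168382/((151/(-269 + 151*438))))/8 = -(17612*(1/223836) + 168382/((151/(-269 + 66138))))/8 = -(4403/55959 + 168382/((151/65869)))/8 = -(4403/55959 + 168382/((151*(1/65869))))/8 = -(4403/55959 + 168382/(151/65869))/8 = -(4403/55959 + 168382*(65869/151))/8 = -(4403/55959 + 11091153958/151)/8 = -⅛*620649885000575/8449809 = -620649885000575/67598472 ≈ -9.1814e+6)
(187634 + M(537, 44))/(c + (-180707 - 1*60773)) = (187634 + 421)/(-620649885000575/67598472 + (-180707 - 1*60773)) = 188055/(-620649885000575/67598472 + (-180707 - 60773)) = 188055/(-620649885000575/67598472 - 241480) = 188055/(-636973564019135/67598472) = 188055*(-67598472/636973564019135) = -363206590056/18199244686261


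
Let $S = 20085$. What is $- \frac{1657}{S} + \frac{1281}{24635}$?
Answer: $- \frac{232174}{7612215} \approx -0.0305$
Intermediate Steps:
$- \frac{1657}{S} + \frac{1281}{24635} = - \frac{1657}{20085} + \frac{1281}{24635} = - \frac{232174}{7612215}$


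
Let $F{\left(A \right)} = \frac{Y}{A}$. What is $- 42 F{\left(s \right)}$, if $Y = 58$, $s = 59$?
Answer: $- \frac{2436}{59} \approx -41.288$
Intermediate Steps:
$F{\left(A \right)} = \frac{58}{A}$
$- 42 F{\left(s \right)} = - 42 \cdot \frac{58}{59} = - 42 \cdot 58 \cdot \frac{1}{59} = \left(-42\right) \frac{58}{59} = - \frac{2436}{59}$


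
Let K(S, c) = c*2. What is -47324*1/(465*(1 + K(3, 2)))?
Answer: -47324/2325 ≈ -20.354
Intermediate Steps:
K(S, c) = 2*c
-47324*1/(465*(1 + K(3, 2))) = -47324*1/(465*(1 + 2*2)) = -47324*1/(465*(1 + 4)) = -47324/(((5*5)*(-31))*(-3)) = -47324/((25*(-31))*(-3)) = -47324/((-775*(-3))) = -47324/2325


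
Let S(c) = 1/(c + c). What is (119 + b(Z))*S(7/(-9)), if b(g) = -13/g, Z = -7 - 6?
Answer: -540/7 ≈ -77.143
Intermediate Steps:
Z = -13
S(c) = 1/(2*c)
(119 + b(Z))*S(7/(-9)) = (119 - 13/(-13))*(1/(2*((7/(-9))))) = (119 - 13*(-1/13))*(1/(2*((7*(-⅑))))) = (119 + 1)*(1/(2*(-7/9))) = 120*((½)*(-9/7)) = 120*(-9/14) = -540/7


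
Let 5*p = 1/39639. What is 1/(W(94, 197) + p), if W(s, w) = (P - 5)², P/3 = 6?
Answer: 198195/33494956 ≈ 0.0059172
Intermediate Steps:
P = 18 (P = 3*6 = 18)
W(s, w) = 169 (W(s, w) = (18 - 5)² = 13² = 169)
p = 1/198195 (p = (⅕)/39639 = (⅕)*(1/39639) = 1/198195 ≈ 5.0455e-6)
1/(W(94, 197) + p) = 1/(169 + 1/198195) = 1/(33494956/198195) = 198195/33494956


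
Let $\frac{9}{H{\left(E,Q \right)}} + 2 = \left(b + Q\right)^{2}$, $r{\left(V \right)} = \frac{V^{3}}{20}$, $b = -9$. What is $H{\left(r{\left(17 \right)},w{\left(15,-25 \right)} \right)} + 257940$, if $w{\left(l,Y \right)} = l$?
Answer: $\frac{8769969}{34} \approx 2.5794 \cdot 10^{5}$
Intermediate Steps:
$r{\left(V \right)} = \frac{V^{3}}{20}$ ($r{\left(V \right)} = V^{3} \cdot \frac{1}{20} = \frac{V^{3}}{20}$)
$H{\left(E,Q \right)} = \frac{9}{-2 + \left(-9 + Q\right)^{2}}$
$H{\left(r{\left(17 \right)},w{\left(15,-25 \right)} \right)} + 257940 = \frac{9}{-2 + \left(-9 + 15\right)^{2}} + 257940 = \frac{9}{-2 + 6^{2}} + 257940 = \frac{9}{-2 + 36} + 257940 = \frac{9}{34} + 257940 = \frac{8769969}{34}$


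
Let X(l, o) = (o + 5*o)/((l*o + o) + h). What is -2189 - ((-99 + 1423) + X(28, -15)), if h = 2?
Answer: -1521219/433 ≈ -3513.2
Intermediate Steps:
X(l, o) = 6*o/(2 + o + l*o) (X(l, o) = (o + 5*o)/((l*o + o) + 2) = (6*o)/((o + l*o) + 2) = (6*o)/(2 + o + l*o) = 6*o/(2 + o + l*o))
-2189 - ((-99 + 1423) + X(28, -15)) = -2189 - ((-99 + 1423) + 6*(-15)/(2 - 15 + 28*(-15))) = -2189 - (1324 + 6*(-15)/(2 - 15 - 420)) = -2189 - (1324 + 6*(-15)/(-433)) = -2189 - (1324 + 6*(-15)*(-1/433)) = -2189 - (1324 + 90/433) = -2189 - 1*573382/433 = -2189 - 573382/433 = -1521219/433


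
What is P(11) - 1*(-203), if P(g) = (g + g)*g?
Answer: 445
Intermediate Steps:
P(g) = 2*g² (P(g) = (2*g)*g = 2*g²)
P(11) - 1*(-203) = 2*11² - 1*(-203) = 2*121 + 203 = 242 + 203 = 445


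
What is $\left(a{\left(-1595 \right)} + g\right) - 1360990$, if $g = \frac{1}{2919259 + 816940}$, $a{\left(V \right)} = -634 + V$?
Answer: $- \frac{5093257464580}{3736199} \approx -1.3632 \cdot 10^{6}$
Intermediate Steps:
$g = \frac{1}{3736199} \approx 2.6765 \cdot 10^{-7}$
$\left(a{\left(-1595 \right)} + g\right) - 1360990 = \left(\left(-634 - 1595\right) + \frac{1}{3736199}\right) - 1360990 = \left(-2229 + \frac{1}{3736199}\right) - 1360990 = - \frac{8327987570}{3736199} - 1360990 = - \frac{5093257464580}{3736199}$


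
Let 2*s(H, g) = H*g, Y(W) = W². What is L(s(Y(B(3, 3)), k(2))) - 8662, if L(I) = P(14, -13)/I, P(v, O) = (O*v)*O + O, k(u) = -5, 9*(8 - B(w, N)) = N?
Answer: -22953344/2645 ≈ -8678.0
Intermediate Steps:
B(w, N) = 8 - N/9
P(v, O) = O + v*O² (P(v, O) = v*O² + O = O + v*O²)
s(H, g) = H*g/2 (s(H, g) = (H*g)/2 = H*g/2)
L(I) = 2353/I (L(I) = (-13*(1 - 13*14))/I = (-13*(1 - 182))/I = (-13*(-181))/I = 2353/I)
L(s(Y(B(3, 3)), k(2))) - 8662 = 2353/(((½)*(8 - ⅑*3)²*(-5))) - 8662 = 2353/(((½)*(8 - ⅓)²*(-5))) - 8662 = 2353/(((½)*(23/3)²*(-5))) - 8662 = 2353/(((½)*(529/9)*(-5))) - 8662 = 2353/(-2645/18) - 8662 = 2353*(-18/2645) - 8662 = -42354/2645 - 8662 = -22953344/2645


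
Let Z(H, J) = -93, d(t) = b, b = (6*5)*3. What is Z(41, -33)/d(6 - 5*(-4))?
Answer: -31/30 ≈ -1.0333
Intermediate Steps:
b = 90 (b = 30*3 = 90)
d(t) = 90
Z(41, -33)/d(6 - 5*(-4)) = -93/90 = -93*1/90 = -31/30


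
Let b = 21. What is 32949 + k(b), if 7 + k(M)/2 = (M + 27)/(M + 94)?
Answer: 3787621/115 ≈ 32936.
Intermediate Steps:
k(M) = -14 + 2*(27 + M)/(94 + M) (k(M) = -14 + 2*((M + 27)/(M + 94)) = -14 + 2*((27 + M)/(94 + M)) = -14 + 2*(27 + M)/(94 + M))
32949 + k(b) = 32949 + 2*(-631 - 6*21)/(94 + 21) = 32949 + 2*(-631 - 126)/115 = 32949 + 2*(1/115)*(-757) = 32949 - 1514/115 = 3787621/115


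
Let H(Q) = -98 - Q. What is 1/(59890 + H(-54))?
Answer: 1/59846 ≈ 1.6710e-5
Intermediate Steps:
1/(59890 + H(-54)) = 1/(59890 + (-98 - 1*(-54))) = 1/(59890 + (-98 + 54)) = 1/(59890 - 44) = 1/59846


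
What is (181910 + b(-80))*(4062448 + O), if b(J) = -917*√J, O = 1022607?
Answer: 925022355050 - 18651981740*I*√5 ≈ 9.2502e+11 - 4.1707e+10*I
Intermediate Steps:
(181910 + b(-80))*(4062448 + O) = (181910 - 3668*I*√5)*(4062448 + 1022607) = (181910 - 3668*I*√5)*5085055 = 925022355050 - 18651981740*I*√5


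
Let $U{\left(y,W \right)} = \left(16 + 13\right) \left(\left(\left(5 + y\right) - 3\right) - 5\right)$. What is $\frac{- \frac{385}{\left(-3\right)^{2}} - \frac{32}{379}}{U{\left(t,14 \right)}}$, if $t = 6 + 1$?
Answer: $- \frac{146203}{395676} \approx -0.3695$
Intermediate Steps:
$t = 7$
$U{\left(y,W \right)} = -87 + 29 y$ ($U{\left(y,W \right)} = 29 \left(\left(2 + y\right) - 5\right) = 29 \left(-3 + y\right) = -87 + 29 y$)
$\frac{- \frac{385}{\left(-3\right)^{2}} - \frac{32}{379}}{U{\left(t,14 \right)}} = \frac{- \frac{385}{\left(-3\right)^{2}} - \frac{32}{379}}{-87 + 29 \cdot 7} = \frac{- \frac{385}{9} - \frac{32}{379}}{-87 + 203} = \frac{\left(-385\right) \frac{1}{9} - \frac{32}{379}}{116} = \left(- \frac{385}{9} - \frac{32}{379}\right) \frac{1}{116} = \left(- \frac{146203}{3411}\right) \frac{1}{116} = - \frac{146203}{395676}$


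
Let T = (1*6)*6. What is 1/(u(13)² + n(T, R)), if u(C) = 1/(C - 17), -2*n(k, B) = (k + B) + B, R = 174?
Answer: -16/3071 ≈ -0.0052100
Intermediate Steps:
T = 36 (T = 6*6 = 36)
n(k, B) = -B - k/2 (n(k, B) = -((k + B) + B)/2 = -((B + k) + B)/2 = -(k + 2*B)/2 = -B - k/2)
u(C) = 1/(-17 + C)
1/(u(13)² + n(T, R)) = 1/((1/(-17 + 13))² + (-1*174 - ½*36)) = 1/((1/(-4))² + (-174 - 18)) = 1/((-¼)² - 192) = 1/(1/16 - 192) = 1/(-3071/16) = -16/3071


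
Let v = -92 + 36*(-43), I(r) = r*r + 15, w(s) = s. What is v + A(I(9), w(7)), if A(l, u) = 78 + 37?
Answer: -1525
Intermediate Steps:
I(r) = 15 + r² (I(r) = r² + 15 = 15 + r²)
A(l, u) = 115
v = -1640 (v = -92 - 1548 = -1640)
v + A(I(9), w(7)) = -1640 + 115 = -1525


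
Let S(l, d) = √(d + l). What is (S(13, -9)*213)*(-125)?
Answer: -53250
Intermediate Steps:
(S(13, -9)*213)*(-125) = (√(-9 + 13)*213)*(-125) = (√4*213)*(-125) = (2*213)*(-125) = 426*(-125) = -53250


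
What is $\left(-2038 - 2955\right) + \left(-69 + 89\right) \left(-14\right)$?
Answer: $-5273$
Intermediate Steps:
$\left(-2038 - 2955\right) + \left(-69 + 89\right) \left(-14\right) = -4993 + 20 \left(-14\right) = -4993 - 280 = -5273$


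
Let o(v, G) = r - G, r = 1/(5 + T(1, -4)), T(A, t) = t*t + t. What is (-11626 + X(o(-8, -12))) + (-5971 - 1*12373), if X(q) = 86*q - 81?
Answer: -493237/17 ≈ -29014.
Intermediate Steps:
T(A, t) = t + t**2 (T(A, t) = t**2 + t = t + t**2)
r = 1/17 (r = 1/(5 - 4*(1 - 4)) = 1/(5 - 4*(-3)) = 1/(5 + 12) = 1/17 ≈ 0.058824)
o(v, G) = 1/17 - G
X(q) = -81 + 86*q
(-11626 + X(o(-8, -12))) + (-5971 - 1*12373) = (-11626 + (-81 + 86*(1/17 - 1*(-12)))) + (-5971 - 1*12373) = (-11626 + (-81 + 86*(1/17 + 12))) + (-5971 - 12373) = (-11626 + (-81 + 86*(205/17))) - 18344 = (-11626 + (-81 + 17630/17)) - 18344 = (-11626 + 16253/17) - 18344 = -181389/17 - 18344 = -493237/17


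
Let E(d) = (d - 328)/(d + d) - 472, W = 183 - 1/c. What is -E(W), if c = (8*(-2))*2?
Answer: 5533647/11714 ≈ 472.40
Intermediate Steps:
c = -32 (c = -16*2 = -32)
W = 5857/32 (W = 183 - 1/(-32) = 183 - 1*(-1/32) = 183 + 1/32 = 5857/32 ≈ 183.03)
E(d) = -472 + (-328 + d)/(2*d) (E(d) = (-328 + d)/((2*d)) - 472 = (-328 + d)*(1/(2*d)) - 472 = (-328 + d)/(2*d) - 472 = -472 + (-328 + d)/(2*d))
-E(W) = -(-943/2 - 164/5857/32) = -(-943/2 - 164*32/5857) = -(-943/2 - 5248/5857) = -1*(-5533647/11714) = 5533647/11714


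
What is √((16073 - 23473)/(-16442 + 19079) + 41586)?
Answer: √32128880426/879 ≈ 203.92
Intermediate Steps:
√((16073 - 23473)/(-16442 + 19079) + 41586) = √(-7400/2637 + 41586) = √(109654882/2637) = √32128880426/879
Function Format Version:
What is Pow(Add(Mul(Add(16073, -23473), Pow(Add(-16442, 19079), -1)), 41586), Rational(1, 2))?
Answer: Mul(Rational(1, 879), Pow(32128880426, Rational(1, 2))) ≈ 203.92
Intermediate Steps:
Pow(Add(Mul(Add(16073, -23473), Pow(Add(-16442, 19079), -1)), 41586), Rational(1, 2)) = Pow(Add(Mul(-7400, Pow(2637, -1)), 41586), Rational(1, 2)) = Pow(Add(Mul(-7400, Rational(1, 2637)), 41586), Rational(1, 2)) = Pow(Add(Rational(-7400, 2637), 41586), Rational(1, 2)) = Pow(Rational(109654882, 2637), Rational(1, 2)) = Mul(Rational(1, 879), Pow(32128880426, Rational(1, 2)))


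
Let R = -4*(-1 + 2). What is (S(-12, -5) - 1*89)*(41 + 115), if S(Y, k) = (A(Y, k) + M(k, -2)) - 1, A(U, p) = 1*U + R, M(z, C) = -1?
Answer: -16692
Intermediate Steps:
R = -4 (R = -4*1 = -4)
A(U, p) = -4 + U (A(U, p) = 1*U - 4 = U - 4 = -4 + U)
S(Y, k) = -6 + Y (S(Y, k) = ((-4 + Y) - 1) - 1 = (-5 + Y) - 1 = -6 + Y)
(S(-12, -5) - 1*89)*(41 + 115) = ((-6 - 12) - 1*89)*(41 + 115) = (-18 - 89)*156 = -107*156 = -16692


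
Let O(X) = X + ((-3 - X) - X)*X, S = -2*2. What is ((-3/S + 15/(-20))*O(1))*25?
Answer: 0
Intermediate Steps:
S = -4
O(X) = X + X*(-3 - 2*X) (O(X) = X + (-3 - 2*X)*X = X + X*(-3 - 2*X))
((-3/S + 15/(-20))*O(1))*25 = ((-3/(-4) + 15/(-20))*(-2*1*(1 + 1)))*25 = ((-3*(-¼) + 15*(-1/20))*(-2*1*2))*25 = ((¾ - ¾)*(-4))*25 = (0*(-4))*25 = 0*25 = 0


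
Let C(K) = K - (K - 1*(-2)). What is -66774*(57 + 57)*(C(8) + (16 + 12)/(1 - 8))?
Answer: 45673416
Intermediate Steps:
C(K) = -2 (C(K) = K - (K + 2) = K - (2 + K) = K + (-2 - K) = -2)
-66774*(57 + 57)*(C(8) + (16 + 12)/(1 - 8)) = -66774*(57 + 57)*(-2 + (16 + 12)/(1 - 8)) = -7612236*(-2 + 28/(-7)) = -7612236*(-2 + 28*(-⅐)) = -7612236*(-2 - 4) = -7612236*(-6) = -66774*(-684) = 45673416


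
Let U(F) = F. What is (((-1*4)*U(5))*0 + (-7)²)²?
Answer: 2401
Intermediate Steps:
(((-1*4)*U(5))*0 + (-7)²)² = ((-1*4*5)*0 + (-7)²)² = (-4*5*0 + 49)² = (-20*0 + 49)² = (0 + 49)² = 49² = 2401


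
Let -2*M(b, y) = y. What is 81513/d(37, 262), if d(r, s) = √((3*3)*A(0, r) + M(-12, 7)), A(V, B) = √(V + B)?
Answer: 81513*√2/√(-7 + 18*√37) ≈ 11387.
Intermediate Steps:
A(V, B) = √(B + V)
M(b, y) = -y/2
d(r, s) = √(-7/2 + 9*√r) (d(r, s) = √((3*3)*√(r + 0) - ½*7) = √(9*√r - 7/2) = √(-7/2 + 9*√r))
81513/d(37, 262) = 81513/((√(-14 + 36*√37)/2)) = 81513*(2/√(-14 + 36*√37)) = 163026/√(-14 + 36*√37)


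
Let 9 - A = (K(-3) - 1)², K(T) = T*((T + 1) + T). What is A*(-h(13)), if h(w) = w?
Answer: 2431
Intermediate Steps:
K(T) = T*(1 + 2*T) (K(T) = T*((1 + T) + T) = T*(1 + 2*T))
A = -187 (A = 9 - (-3*(1 + 2*(-3)) - 1)² = 9 - (-3*(1 - 6) - 1)² = 9 - (-3*(-5) - 1)² = 9 - (15 - 1)² = 9 - 1*14² = 9 - 1*196 = 9 - 196 = -187)
A*(-h(13)) = -(-187)*13 = -187*(-13) = 2431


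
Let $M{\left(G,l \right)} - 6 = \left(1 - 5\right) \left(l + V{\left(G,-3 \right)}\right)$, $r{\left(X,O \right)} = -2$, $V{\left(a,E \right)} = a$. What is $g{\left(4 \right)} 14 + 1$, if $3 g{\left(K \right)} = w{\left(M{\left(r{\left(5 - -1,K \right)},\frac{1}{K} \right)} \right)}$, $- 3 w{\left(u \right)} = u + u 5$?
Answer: $- \frac{361}{3} \approx -120.33$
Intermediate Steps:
$M{\left(G,l \right)} = 6 - 4 G - 4 l$ ($M{\left(G,l \right)} = 6 + \left(1 - 5\right) \left(l + G\right) = 6 - 4 \left(G + l\right) = 6 - \left(4 G + 4 l\right) = 6 - 4 G - 4 l$)
$w{\left(u \right)} = - 2 u$ ($w{\left(u \right)} = - \frac{u + u 5}{3} = - \frac{u + 5 u}{3} = - \frac{6 u}{3} = - 2 u$)
$g{\left(K \right)} = - \frac{28}{3} + \frac{8}{3 K}$ ($g{\left(K \right)} = \frac{\left(-2\right) \left(6 - -8 - \frac{4}{K}\right)}{3} = \frac{\left(-2\right) \left(6 + 8 - \frac{4}{K}\right)}{3} = \frac{\left(-2\right) \left(14 - \frac{4}{K}\right)}{3} = \frac{-28 + \frac{8}{K}}{3} = - \frac{28}{3} + \frac{8}{3 K}$)
$g{\left(4 \right)} 14 + 1 = \frac{4 \left(2 - 28\right)}{3 \cdot 4} \cdot 14 + 1 = \frac{4}{3} \cdot \frac{1}{4} \left(2 - 28\right) 14 + 1 = \frac{4}{3} \cdot \frac{1}{4} \left(-26\right) 14 + 1 = \left(- \frac{26}{3}\right) 14 + 1 = - \frac{364}{3} + 1 = - \frac{361}{3}$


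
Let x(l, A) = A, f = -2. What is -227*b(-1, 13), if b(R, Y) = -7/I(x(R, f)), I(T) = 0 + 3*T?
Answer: -1589/6 ≈ -264.83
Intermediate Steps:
I(T) = 3*T
b(R, Y) = 7/6 (b(R, Y) = -7/(3*(-2)) = -7/(-6) = -7*(-⅙) = 7/6)
-227*b(-1, 13) = -227*7/6 = -1589/6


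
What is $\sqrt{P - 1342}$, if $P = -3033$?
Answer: $25 i \sqrt{7} \approx 66.144 i$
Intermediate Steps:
$\sqrt{P - 1342} = \sqrt{-3033 - 1342} = \sqrt{-4375} = 25 i \sqrt{7}$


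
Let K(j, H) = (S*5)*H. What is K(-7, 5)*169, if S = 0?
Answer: 0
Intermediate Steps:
K(j, H) = 0 (K(j, H) = (0*5)*H = 0*H = 0)
K(-7, 5)*169 = 0*169 = 0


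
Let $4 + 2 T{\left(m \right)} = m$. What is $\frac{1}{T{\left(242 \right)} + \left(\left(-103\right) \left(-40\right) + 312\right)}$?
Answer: $\frac{1}{4551} \approx 0.00021973$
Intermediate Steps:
$T{\left(m \right)} = -2 + \frac{m}{2}$
$\frac{1}{T{\left(242 \right)} + \left(\left(-103\right) \left(-40\right) + 312\right)} = \frac{1}{\left(-2 + \frac{1}{2} \cdot 242\right) + \left(\left(-103\right) \left(-40\right) + 312\right)} = \frac{1}{\left(-2 + 121\right) + \left(4120 + 312\right)} = \frac{1}{119 + 4432} = \frac{1}{4551}$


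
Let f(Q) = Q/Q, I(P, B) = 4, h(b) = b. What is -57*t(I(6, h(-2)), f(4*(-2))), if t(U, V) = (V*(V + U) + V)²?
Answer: -2052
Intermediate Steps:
f(Q) = 1
t(U, V) = (V + V*(U + V))² (t(U, V) = (V*(U + V) + V)² = (V + V*(U + V))²)
-57*t(I(6, h(-2)), f(4*(-2))) = -57*1²*(1 + 4 + 1)² = -57*6² = -57*36 = -2052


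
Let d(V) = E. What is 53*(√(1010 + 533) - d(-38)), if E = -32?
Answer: 1696 + 53*√1543 ≈ 3777.9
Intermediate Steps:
d(V) = -32
53*(√(1010 + 533) - d(-38)) = 53*(√(1010 + 533) - 1*(-32)) = 53*(√1543 + 32) = 53*(32 + √1543) = 1696 + 53*√1543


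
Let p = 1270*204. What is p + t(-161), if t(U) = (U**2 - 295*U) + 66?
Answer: 332562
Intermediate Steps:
p = 259080
t(U) = 66 + U**2 - 295*U
p + t(-161) = 259080 + (66 + (-161)**2 - 295*(-161)) = 259080 + (66 + 25921 + 47495) = 259080 + 73482 = 332562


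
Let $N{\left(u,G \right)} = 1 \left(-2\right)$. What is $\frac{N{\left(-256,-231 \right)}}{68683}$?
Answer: $- \frac{2}{68683} \approx -2.9119 \cdot 10^{-5}$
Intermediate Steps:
$N{\left(u,G \right)} = -2$
$\frac{N{\left(-256,-231 \right)}}{68683} = - \frac{2}{68683}$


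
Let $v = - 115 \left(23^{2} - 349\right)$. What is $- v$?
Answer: $20700$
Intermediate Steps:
$v = -20700$ ($v = - 115 \left(529 - 349\right) = \left(-115\right) 180 = -20700$)
$- v = \left(-1\right) \left(-20700\right) = 20700$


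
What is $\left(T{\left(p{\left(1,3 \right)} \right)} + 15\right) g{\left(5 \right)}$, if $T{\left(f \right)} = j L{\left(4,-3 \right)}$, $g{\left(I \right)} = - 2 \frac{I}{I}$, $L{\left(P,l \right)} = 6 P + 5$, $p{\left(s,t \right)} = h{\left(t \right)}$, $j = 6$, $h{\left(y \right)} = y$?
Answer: $-378$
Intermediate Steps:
$p{\left(s,t \right)} = t$
$L{\left(P,l \right)} = 5 + 6 P$
$g{\left(I \right)} = -2$ ($g{\left(I \right)} = \left(-2\right) 1 = -2$)
$T{\left(f \right)} = 174$ ($T{\left(f \right)} = 6 \left(5 + 6 \cdot 4\right) = 6 \left(5 + 24\right) = 6 \cdot 29 = 174$)
$\left(T{\left(p{\left(1,3 \right)} \right)} + 15\right) g{\left(5 \right)} = \left(174 + 15\right) \left(-2\right) = 189 \left(-2\right) = -378$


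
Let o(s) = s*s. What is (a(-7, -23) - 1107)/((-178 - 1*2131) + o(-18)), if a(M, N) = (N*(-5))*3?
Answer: 762/1985 ≈ 0.38388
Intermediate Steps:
a(M, N) = -15*N (a(M, N) = -5*N*3 = -15*N)
o(s) = s²
(a(-7, -23) - 1107)/((-178 - 1*2131) + o(-18)) = (-15*(-23) - 1107)/((-178 - 1*2131) + (-18)²) = (345 - 1107)/((-178 - 2131) + 324) = -762/(-2309 + 324) = -762/(-1985) = -762*(-1/1985) = 762/1985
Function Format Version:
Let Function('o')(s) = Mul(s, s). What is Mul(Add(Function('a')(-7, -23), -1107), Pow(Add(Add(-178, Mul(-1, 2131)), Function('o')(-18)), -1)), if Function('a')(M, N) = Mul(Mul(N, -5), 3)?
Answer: Rational(762, 1985) ≈ 0.38388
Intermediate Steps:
Function('a')(M, N) = Mul(-15, N) (Function('a')(M, N) = Mul(Mul(-5, N), 3) = Mul(-15, N))
Function('o')(s) = Pow(s, 2)
Mul(Add(Function('a')(-7, -23), -1107), Pow(Add(Add(-178, Mul(-1, 2131)), Function('o')(-18)), -1)) = Mul(Add(Mul(-15, -23), -1107), Pow(Add(Add(-178, Mul(-1, 2131)), Pow(-18, 2)), -1)) = Mul(Add(345, -1107), Pow(Add(Add(-178, -2131), 324), -1)) = Mul(-762, Pow(Add(-2309, 324), -1)) = Mul(-762, Pow(-1985, -1)) = Mul(-762, Rational(-1, 1985)) = Rational(762, 1985)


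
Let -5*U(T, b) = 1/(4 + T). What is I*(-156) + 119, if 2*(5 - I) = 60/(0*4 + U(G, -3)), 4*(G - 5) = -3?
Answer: -193711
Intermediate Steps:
G = 17/4 (G = 5 + (¼)*(-3) = 5 - ¾ = 17/4 ≈ 4.2500)
U(T, b) = -1/(5*(4 + T))
I = 2485/2 (I = 5 - 30/(0*4 - 1/(20 + 5*(17/4))) = 5 - 30/(0 - 1/(20 + 85/4)) = 5 - 30/(0 - 1/165/4) = 5 - 30/(0 - 1*4/165) = 5 - 30/(0 - 4/165) = 5 - 30/(-4/165) = 5 - 30*(-165)/4 = 5 - ½*(-2475) = 5 + 2475/2 = 2485/2 ≈ 1242.5)
I*(-156) + 119 = (2485/2)*(-156) + 119 = -193830 + 119 = -193711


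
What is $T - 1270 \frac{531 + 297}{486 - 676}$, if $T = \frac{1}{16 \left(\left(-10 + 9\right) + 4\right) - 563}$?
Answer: $\frac{54155321}{9785} \approx 5534.5$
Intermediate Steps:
$T = - \frac{1}{515}$ ($T = \frac{1}{16 \left(-1 + 4\right) - 563} = \frac{1}{16 \cdot 3 - 563} = \frac{1}{48 - 563} = \frac{1}{-515} = - \frac{1}{515} \approx -0.0019417$)
$T - 1270 \frac{531 + 297}{486 - 676} = - \frac{1}{515} - 1270 \frac{531 + 297}{486 - 676} = - \frac{1}{515} - 1270 \frac{828}{-190} = - \frac{1}{515} - 1270 \cdot 828 \left(- \frac{1}{190}\right) = - \frac{1}{515} - - \frac{105156}{19} = - \frac{1}{515} + \frac{105156}{19} = \frac{54155321}{9785}$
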